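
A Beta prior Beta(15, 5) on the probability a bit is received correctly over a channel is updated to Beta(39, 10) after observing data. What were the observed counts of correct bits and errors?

24 correct bits and 5 errors

A Beta(α, β) prior with s successes and f failures in binomial data gives a Beta(α+s, β+f) posterior.
So s = 39 − 15 = 24 and f = 10 − 5 = 5.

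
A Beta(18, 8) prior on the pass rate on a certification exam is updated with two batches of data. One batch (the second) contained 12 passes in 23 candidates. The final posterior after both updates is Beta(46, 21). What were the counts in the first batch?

16 passes and 2 failures

Sequential conjugate updates are equivalent to a single update on the pooled data, so total successes = posterior α − prior α and total failures = posterior β − prior β.
Total across both batches: 46−18=28 passes, 21−8=13 failures.
Subtract the second batch: 28−12=16 passes and 13−11=2 failures.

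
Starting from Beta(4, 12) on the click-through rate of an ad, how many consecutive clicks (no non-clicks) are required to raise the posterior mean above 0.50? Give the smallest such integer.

After k clicks and 0 non-clicks the posterior is Beta(4+k, 12), with mean (4+k)/(4+12+k).
Set (4+k)/(16+k) > 0.50 and solve: k > (0.50·16 − 4)/(1 − 0.50) = 8.000.
The smallest integer exceeding 8.000 is 9, and checking k=9: (13)/(25) = 0.5200 > 0.50.

k = 9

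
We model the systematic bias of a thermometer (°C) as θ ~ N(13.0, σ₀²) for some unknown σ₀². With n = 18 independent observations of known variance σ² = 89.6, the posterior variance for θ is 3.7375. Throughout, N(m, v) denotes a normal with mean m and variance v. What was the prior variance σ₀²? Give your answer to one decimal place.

σ₀² = 15.0

For the Normal–Normal model with known σ², precisions add: τ_n = τ₀ + n/σ².
So 1/σ₀² = 1/3.7375 − 18/89.6 = 0.267559 − 0.200893 = 0.066666.
Hence σ₀² = 1/0.066666 ≈ 15.0.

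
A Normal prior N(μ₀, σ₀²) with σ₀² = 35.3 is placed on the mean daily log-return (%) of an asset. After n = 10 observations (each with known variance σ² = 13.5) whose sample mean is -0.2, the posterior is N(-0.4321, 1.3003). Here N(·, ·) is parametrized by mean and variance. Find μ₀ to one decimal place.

With known observation variance, the Normal–Normal posterior has precision τ_n = τ₀ + n/σ² and mean μ_n = (τ₀μ₀ + (n/σ²)x̄)/τ_n.
Here τ₀ = 1/35.3 = 0.028329 and τ_data = 10/13.5 = 0.740741, so τ_n = 0.769070.
Rearranging for μ₀: μ₀ = (μ_n·τ_n − τ_data·x̄)/τ₀ = (-0.4321·0.769070 − 0.740741·-0.2) / 0.028329 = -0.184167/0.028329 ≈ -6.5.

μ₀ = -6.5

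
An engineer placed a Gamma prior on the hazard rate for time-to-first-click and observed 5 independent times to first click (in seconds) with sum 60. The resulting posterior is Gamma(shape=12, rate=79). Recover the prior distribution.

Gamma(shape=7, rate=19)

Gamma–exponential conjugacy: posterior shape = α + n, posterior rate = β + Σtᵢ.
So α = 12 − 5 = 7 and β = 79 − 60 = 19.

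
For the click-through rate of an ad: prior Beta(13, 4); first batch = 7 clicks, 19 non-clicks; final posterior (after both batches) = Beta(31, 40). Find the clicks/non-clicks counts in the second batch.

Because Beta–binomial updating is additive in the counts, the combined data contributed (α_post−α_prior, β_post−β_prior) successes and failures.
Total across both batches: 31−13=18 clicks, 40−4=36 non-clicks.
Subtract the first batch: 18−7=11 clicks and 36−19=17 non-clicks.

11 clicks and 17 non-clicks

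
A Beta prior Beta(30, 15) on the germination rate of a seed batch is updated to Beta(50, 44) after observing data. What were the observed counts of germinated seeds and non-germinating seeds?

Beta is conjugate to the binomial likelihood: posterior = Beta(a+s, b+f).
Match parameters: s=50−30=20, f=44−15=29.

20 germinated seeds and 29 non-germinating seeds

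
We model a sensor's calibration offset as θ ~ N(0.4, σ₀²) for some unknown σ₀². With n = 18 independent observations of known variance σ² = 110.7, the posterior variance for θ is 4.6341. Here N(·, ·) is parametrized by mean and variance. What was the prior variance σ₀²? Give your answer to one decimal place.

Posterior precision equals prior precision plus data precision: 1/σ_n² = 1/σ₀² + n/σ².
So 1/σ₀² = 1/4.6341 − 18/110.7 = 0.215792 − 0.162602 = 0.053190.
Hence σ₀² = 1/0.053190 ≈ 18.8.

σ₀² = 18.8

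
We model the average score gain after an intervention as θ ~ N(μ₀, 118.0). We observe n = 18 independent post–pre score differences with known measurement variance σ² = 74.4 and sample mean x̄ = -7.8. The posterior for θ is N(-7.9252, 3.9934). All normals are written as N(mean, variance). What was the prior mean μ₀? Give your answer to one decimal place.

The posterior mean is a precision-weighted average: μ_n = (τ₀μ₀ + τ_data·x̄)/(τ₀+τ_data), with τ₀=1/σ₀² and τ_data=n/σ².
Here τ₀ = 1/118.0 = 0.008475 and τ_data = 18/74.4 = 0.241935, so τ_n = 0.250410.
Rearranging for μ₀: μ₀ = (μ_n·τ_n − τ_data·x̄)/τ₀ = (-7.9252·0.250410 − 0.241935·-7.8) / 0.008475 = -0.097456/0.008475 ≈ -11.5.

μ₀ = -11.5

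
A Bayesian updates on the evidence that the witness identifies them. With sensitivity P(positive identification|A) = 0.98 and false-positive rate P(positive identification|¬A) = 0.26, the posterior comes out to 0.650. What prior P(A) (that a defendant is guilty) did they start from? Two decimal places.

P(A) = 0.33

Bayes' rule in odds form gives O(A|E) = O(A)·[P(E|A)/P(E|¬A)], hence O(A) = O(A|E)/LR.
Posterior odds = 0.650/(1−0.650) = 1.8571. LR = 0.98/0.26 = 3.7692.
Prior odds = 1.8571/3.7692 = 0.4927, so P(A) = 0.4927/(1+0.4927) ≈ 0.33.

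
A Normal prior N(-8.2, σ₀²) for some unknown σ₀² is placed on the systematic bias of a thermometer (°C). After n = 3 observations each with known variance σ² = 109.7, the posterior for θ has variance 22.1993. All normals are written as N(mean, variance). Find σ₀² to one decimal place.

Posterior precision equals prior precision plus data precision: 1/σ_n² = 1/σ₀² + n/σ².
So 1/σ₀² = 1/22.1993 − 3/109.7 = 0.045046 − 0.027347 = 0.017699.
Hence σ₀² = 1/0.017699 ≈ 56.5.

σ₀² = 56.5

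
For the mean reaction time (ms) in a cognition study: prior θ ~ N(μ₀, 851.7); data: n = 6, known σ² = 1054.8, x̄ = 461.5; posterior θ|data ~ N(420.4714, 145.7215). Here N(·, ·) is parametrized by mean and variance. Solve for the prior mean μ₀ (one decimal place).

μ₀ = 221.7

With known observation variance, the Normal–Normal posterior has precision τ_n = τ₀ + n/σ² and mean μ_n = (τ₀μ₀ + (n/σ²)x̄)/τ_n.
Here τ₀ = 1/851.7 = 0.001174 and τ_data = 6/1054.8 = 0.005688, so τ_n = 0.006862.
Rearranging for μ₀: μ₀ = (μ_n·τ_n − τ_data·x̄)/τ₀ = (420.4714·0.006862 − 0.005688·461.5) / 0.001174 = 0.260263/0.001174 ≈ 221.7.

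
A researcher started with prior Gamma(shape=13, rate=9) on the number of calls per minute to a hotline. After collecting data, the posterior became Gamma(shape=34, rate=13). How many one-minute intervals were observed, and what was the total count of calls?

A Gamma(α, β) prior (rate parametrization) on a Poisson rate with n observations summing to S gives posterior Gamma(α+S, β+n).
Matching: Σxᵢ = 34 − 13 = 21 and n = 13 − 9 = 4.

n = 4 one-minute intervals with total 21 calls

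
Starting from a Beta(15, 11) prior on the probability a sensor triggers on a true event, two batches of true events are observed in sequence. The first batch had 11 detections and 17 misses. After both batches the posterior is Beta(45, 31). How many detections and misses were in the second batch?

19 detections and 3 misses

Sequential conjugate updates are equivalent to a single update on the pooled data, so total successes = posterior α − prior α and total failures = posterior β − prior β.
Total across both batches: 45−15=30 detections, 31−11=20 misses.
Subtract the first batch: 30−11=19 detections and 20−17=3 misses.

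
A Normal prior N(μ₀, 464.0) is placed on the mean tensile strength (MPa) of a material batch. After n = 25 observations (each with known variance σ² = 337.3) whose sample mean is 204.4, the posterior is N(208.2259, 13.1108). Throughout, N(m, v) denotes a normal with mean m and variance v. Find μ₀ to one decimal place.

μ₀ = 339.8

The posterior mean is a precision-weighted average: μ_n = (τ₀μ₀ + τ_data·x̄)/(τ₀+τ_data), with τ₀=1/σ₀² and τ_data=n/σ².
Here τ₀ = 1/464.0 = 0.002155 and τ_data = 25/337.3 = 0.074118, so τ_n = 0.076273.
Rearranging for μ₀: μ₀ = (μ_n·τ_n − τ_data·x̄)/τ₀ = (208.2259·0.076273 − 0.074118·204.4) / 0.002155 = 0.732295/0.002155 ≈ 339.8.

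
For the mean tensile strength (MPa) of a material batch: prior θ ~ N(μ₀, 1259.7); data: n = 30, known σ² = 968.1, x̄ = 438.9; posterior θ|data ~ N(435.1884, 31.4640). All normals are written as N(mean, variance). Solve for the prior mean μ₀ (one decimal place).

With known observation variance, the Normal–Normal posterior has precision τ_n = τ₀ + n/σ² and mean μ_n = (τ₀μ₀ + (n/σ²)x̄)/τ_n.
Here τ₀ = 1/1259.7 = 0.000794 and τ_data = 30/968.1 = 0.030989, so τ_n = 0.031783.
Rearranging for μ₀: μ₀ = (μ_n·τ_n − τ_data·x̄)/τ₀ = (435.1884·0.031783 − 0.030989·438.9) / 0.000794 = 0.230521/0.000794 ≈ 290.3.

μ₀ = 290.3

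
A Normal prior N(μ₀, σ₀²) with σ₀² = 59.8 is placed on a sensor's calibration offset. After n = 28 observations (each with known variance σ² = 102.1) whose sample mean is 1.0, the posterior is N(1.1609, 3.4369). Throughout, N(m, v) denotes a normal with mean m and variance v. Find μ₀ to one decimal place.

The posterior mean is a precision-weighted average: μ_n = (τ₀μ₀ + τ_data·x̄)/(τ₀+τ_data), with τ₀=1/σ₀² and τ_data=n/σ².
Here τ₀ = 1/59.8 = 0.016722 and τ_data = 28/102.1 = 0.274241, so τ_n = 0.290963.
Rearranging for μ₀: μ₀ = (μ_n·τ_n − τ_data·x̄)/τ₀ = (1.1609·0.290963 − 0.274241·1.0) / 0.016722 = 0.063538/0.016722 ≈ 3.8.

μ₀ = 3.8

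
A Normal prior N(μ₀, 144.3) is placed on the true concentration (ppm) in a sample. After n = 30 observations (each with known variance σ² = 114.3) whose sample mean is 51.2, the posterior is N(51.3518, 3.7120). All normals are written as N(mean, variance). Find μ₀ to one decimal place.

μ₀ = 57.1

The posterior mean is a precision-weighted average: μ_n = (τ₀μ₀ + τ_data·x̄)/(τ₀+τ_data), with τ₀=1/σ₀² and τ_data=n/σ².
Here τ₀ = 1/144.3 = 0.006930 and τ_data = 30/114.3 = 0.262467, so τ_n = 0.269397.
Rearranging for μ₀: μ₀ = (μ_n·τ_n − τ_data·x̄)/τ₀ = (51.3518·0.269397 − 0.262467·51.2) / 0.006930 = 0.395710/0.006930 ≈ 57.1.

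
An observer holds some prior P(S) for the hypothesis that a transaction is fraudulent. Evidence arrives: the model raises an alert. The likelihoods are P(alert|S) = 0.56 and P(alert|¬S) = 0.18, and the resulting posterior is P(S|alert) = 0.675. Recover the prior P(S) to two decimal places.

P(S) = 0.40

In odds form, posterior odds = prior odds × likelihood ratio, so prior odds = posterior odds ÷ LR.
Posterior odds = 0.675/(1−0.675) = 2.0769. LR = 0.56/0.18 = 3.1111.
Prior odds = 2.0769/3.1111 = 0.6676, so P(S) = 0.6676/(1+0.6676) ≈ 0.40.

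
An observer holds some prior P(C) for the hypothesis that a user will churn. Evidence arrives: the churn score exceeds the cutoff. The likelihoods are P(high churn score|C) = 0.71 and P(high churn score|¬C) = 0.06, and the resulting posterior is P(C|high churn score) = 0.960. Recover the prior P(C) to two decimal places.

P(C) = 0.67

In odds form, posterior odds = prior odds × likelihood ratio, so prior odds = posterior odds ÷ LR.
Posterior odds = 0.960/(1−0.960) = 24.0000. LR = 0.71/0.06 = 11.8333.
Prior odds = 24.0000/11.8333 = 2.0282, so P(C) = 2.0282/(1+2.0282) ≈ 0.67.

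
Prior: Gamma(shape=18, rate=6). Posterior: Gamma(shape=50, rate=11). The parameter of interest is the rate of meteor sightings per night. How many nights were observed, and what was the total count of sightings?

n = 5 nights with total 32 sightings

A Gamma(α, β) prior (rate parametrization) on a Poisson rate with n observations summing to S gives posterior Gamma(α+S, β+n).
Matching: Σxᵢ = 50 − 18 = 32 and n = 11 − 6 = 5.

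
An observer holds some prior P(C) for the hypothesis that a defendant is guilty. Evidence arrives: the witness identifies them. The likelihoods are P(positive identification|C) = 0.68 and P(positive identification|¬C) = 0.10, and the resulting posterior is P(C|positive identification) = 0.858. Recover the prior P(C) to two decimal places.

In odds form, posterior odds = prior odds × likelihood ratio, so prior odds = posterior odds ÷ LR.
Posterior odds = 0.858/(1−0.858) = 6.0423. LR = 0.68/0.10 = 6.8000.
Prior odds = 6.0423/6.8000 = 0.8886, so P(C) = 0.8886/(1+0.8886) ≈ 0.47.

P(C) = 0.47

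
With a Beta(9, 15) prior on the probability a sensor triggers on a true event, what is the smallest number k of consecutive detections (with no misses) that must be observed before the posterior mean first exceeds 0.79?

After k detections and 0 misses the posterior is Beta(9+k, 15), with mean (9+k)/(9+15+k).
Set (9+k)/(24+k) > 0.79 and solve: k > (0.79·24 − 9)/(1 − 0.79) = 47.429.
The smallest integer exceeding 47.429 is 48.

k = 48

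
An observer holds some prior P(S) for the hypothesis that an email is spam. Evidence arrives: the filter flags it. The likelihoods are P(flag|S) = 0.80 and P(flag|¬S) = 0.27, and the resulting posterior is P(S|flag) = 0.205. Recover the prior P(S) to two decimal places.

P(S) = 0.08

In odds form, posterior odds = prior odds × likelihood ratio, so prior odds = posterior odds ÷ LR.
Posterior odds = 0.205/(1−0.205) = 0.2579. LR = 0.80/0.27 = 2.9630.
Prior odds = 0.2579/2.9630 = 0.0870, so P(S) = 0.0870/(1+0.0870) ≈ 0.08.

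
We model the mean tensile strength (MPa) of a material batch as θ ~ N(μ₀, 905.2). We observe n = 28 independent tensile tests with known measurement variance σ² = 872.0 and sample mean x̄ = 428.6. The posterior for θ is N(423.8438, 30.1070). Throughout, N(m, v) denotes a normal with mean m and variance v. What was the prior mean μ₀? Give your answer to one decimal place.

The posterior mean is a precision-weighted average: μ_n = (τ₀μ₀ + τ_data·x̄)/(τ₀+τ_data), with τ₀=1/σ₀² and τ_data=n/σ².
Here τ₀ = 1/905.2 = 0.001105 and τ_data = 28/872.0 = 0.032110, so τ_n = 0.033215.
Rearranging for μ₀: μ₀ = (μ_n·τ_n − τ_data·x̄)/τ₀ = (423.8438·0.033215 − 0.032110·428.6) / 0.001105 = 0.315626/0.001105 ≈ 285.6.

μ₀ = 285.6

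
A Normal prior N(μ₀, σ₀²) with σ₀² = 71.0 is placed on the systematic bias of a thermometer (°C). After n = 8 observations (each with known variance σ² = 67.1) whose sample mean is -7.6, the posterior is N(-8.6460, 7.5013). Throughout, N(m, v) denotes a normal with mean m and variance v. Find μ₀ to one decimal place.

The posterior mean is a precision-weighted average: μ_n = (τ₀μ₀ + τ_data·x̄)/(τ₀+τ_data), with τ₀=1/σ₀² and τ_data=n/σ².
Here τ₀ = 1/71.0 = 0.014085 and τ_data = 8/67.1 = 0.119225, so τ_n = 0.133310.
Rearranging for μ₀: μ₀ = (μ_n·τ_n − τ_data·x̄)/τ₀ = (-8.6460·0.133310 − 0.119225·-7.6) / 0.014085 = -0.246488/0.014085 ≈ -17.5.

μ₀ = -17.5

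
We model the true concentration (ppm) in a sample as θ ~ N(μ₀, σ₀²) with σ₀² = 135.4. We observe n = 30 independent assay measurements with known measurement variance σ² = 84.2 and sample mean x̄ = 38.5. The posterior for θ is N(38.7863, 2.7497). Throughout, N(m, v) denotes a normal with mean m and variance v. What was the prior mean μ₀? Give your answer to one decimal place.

The posterior mean is a precision-weighted average: μ_n = (τ₀μ₀ + τ_data·x̄)/(τ₀+τ_data), with τ₀=1/σ₀² and τ_data=n/σ².
Here τ₀ = 1/135.4 = 0.007386 and τ_data = 30/84.2 = 0.356295, so τ_n = 0.363681.
Rearranging for μ₀: μ₀ = (μ_n·τ_n − τ_data·x̄)/τ₀ = (38.7863·0.363681 − 0.356295·38.5) / 0.007386 = 0.388483/0.007386 ≈ 52.6.

μ₀ = 52.6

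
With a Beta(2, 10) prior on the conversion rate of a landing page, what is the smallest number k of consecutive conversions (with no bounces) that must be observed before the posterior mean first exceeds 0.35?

k = 4

After k conversions and 0 bounces the posterior is Beta(2+k, 10), with mean (2+k)/(2+10+k).
Set (2+k)/(12+k) > 0.35 and solve: k > (0.35·12 − 2)/(1 − 0.35) = 3.385.
The smallest integer exceeding 3.385 is 4.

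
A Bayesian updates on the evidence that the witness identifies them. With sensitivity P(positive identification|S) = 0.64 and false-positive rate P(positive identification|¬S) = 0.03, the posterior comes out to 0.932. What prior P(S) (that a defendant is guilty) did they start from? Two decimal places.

In odds form, posterior odds = prior odds × likelihood ratio, so prior odds = posterior odds ÷ LR.
Posterior odds = 0.932/(1−0.932) = 13.7059. LR = 0.64/0.03 = 21.3333.
Prior odds = 13.7059/21.3333 = 0.6425, so P(S) = 0.6425/(1+0.6425) ≈ 0.39.

P(S) = 0.39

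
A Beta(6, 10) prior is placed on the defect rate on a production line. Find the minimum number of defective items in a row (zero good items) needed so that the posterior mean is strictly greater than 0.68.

k = 16

After k defective items and 0 good items the posterior is Beta(6+k, 10), with mean (6+k)/(6+10+k).
Set (6+k)/(16+k) > 0.68 and solve: k > (0.68·16 − 6)/(1 − 0.68) = 15.250.
The smallest integer exceeding 15.250 is 16, and checking k=16: (22)/(32) = 0.6875 > 0.68.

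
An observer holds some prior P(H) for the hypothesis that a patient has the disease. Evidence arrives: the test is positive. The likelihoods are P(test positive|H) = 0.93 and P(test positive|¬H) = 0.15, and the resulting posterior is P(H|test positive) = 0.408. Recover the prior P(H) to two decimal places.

In odds form, posterior odds = prior odds × likelihood ratio, so prior odds = posterior odds ÷ LR.
Posterior odds = 0.408/(1−0.408) = 0.6892. LR = 0.93/0.15 = 6.2000.
Prior odds = 0.6892/6.2000 = 0.1112, so P(H) = 0.1112/(1+0.1112) ≈ 0.10.

P(H) = 0.10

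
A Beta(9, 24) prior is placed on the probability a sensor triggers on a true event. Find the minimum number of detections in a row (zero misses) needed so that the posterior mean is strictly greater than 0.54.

k = 20

After k detections and 0 misses the posterior is Beta(9+k, 24), with mean (9+k)/(9+24+k).
Set (9+k)/(33+k) > 0.54 and solve: k > (0.54·33 − 9)/(1 − 0.54) = 19.174.
The smallest integer exceeding 19.174 is 20.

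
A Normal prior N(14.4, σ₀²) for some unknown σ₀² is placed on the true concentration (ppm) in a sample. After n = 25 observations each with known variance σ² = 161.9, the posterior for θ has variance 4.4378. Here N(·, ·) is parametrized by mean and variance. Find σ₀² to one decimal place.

σ₀² = 14.1

For the Normal–Normal model with known σ², precisions add: τ_n = τ₀ + n/σ².
So 1/σ₀² = 1/4.4378 − 25/161.9 = 0.225337 − 0.154416 = 0.070921.
Hence σ₀² = 1/0.070921 ≈ 14.1.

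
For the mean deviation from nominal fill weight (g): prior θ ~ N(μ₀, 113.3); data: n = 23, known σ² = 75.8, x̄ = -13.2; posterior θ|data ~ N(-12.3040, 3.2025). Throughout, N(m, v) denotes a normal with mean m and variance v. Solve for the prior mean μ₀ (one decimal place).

With known observation variance, the Normal–Normal posterior has precision τ_n = τ₀ + n/σ² and mean μ_n = (τ₀μ₀ + (n/σ²)x̄)/τ_n.
Here τ₀ = 1/113.3 = 0.008826 and τ_data = 23/75.8 = 0.303430, so τ_n = 0.312256.
Rearranging for μ₀: μ₀ = (μ_n·τ_n − τ_data·x̄)/τ₀ = (-12.3040·0.312256 − 0.303430·-13.2) / 0.008826 = 0.163278/0.008826 ≈ 18.5.

μ₀ = 18.5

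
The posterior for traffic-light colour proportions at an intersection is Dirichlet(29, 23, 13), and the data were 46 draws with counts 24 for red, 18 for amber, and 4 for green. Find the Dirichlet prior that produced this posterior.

Dirichlet(5, 5, 9)

For a Dirichlet(α) prior with multinomial counts c, the posterior is Dirichlet(α + c) componentwise.
Subtract each count from the matching posterior parameter: 29−24=5, 23−18=5, 13−4=9.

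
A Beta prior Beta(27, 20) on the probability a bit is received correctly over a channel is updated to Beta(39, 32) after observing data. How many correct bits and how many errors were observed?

Under Beta–binomial conjugacy the posterior parameters are (α+s, β+f).
So s = 39 − 27 = 12 and f = 32 − 20 = 12.

12 correct bits and 12 errors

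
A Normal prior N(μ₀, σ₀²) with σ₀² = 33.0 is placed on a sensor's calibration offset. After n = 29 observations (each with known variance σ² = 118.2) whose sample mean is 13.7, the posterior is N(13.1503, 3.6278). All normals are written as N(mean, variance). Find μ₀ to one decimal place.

μ₀ = 8.7

With known observation variance, the Normal–Normal posterior has precision τ_n = τ₀ + n/σ² and mean μ_n = (τ₀μ₀ + (n/σ²)x̄)/τ_n.
Here τ₀ = 1/33.0 = 0.030303 and τ_data = 29/118.2 = 0.245347, so τ_n = 0.275650.
Rearranging for μ₀: μ₀ = (μ_n·τ_n − τ_data·x̄)/τ₀ = (13.1503·0.275650 − 0.245347·13.7) / 0.030303 = 0.263626/0.030303 ≈ 8.7.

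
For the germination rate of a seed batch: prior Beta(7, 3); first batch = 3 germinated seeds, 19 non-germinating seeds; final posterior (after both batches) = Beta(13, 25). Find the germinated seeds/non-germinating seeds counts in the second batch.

Because Beta–binomial updating is additive in the counts, the combined data contributed (α_post−α_prior, β_post−β_prior) successes and failures.
Total across both batches: 13−7=6 germinated seeds, 25−3=22 non-germinating seeds.
Subtract the first batch: 6−3=3 germinated seeds and 22−19=3 non-germinating seeds.

3 germinated seeds and 3 non-germinating seeds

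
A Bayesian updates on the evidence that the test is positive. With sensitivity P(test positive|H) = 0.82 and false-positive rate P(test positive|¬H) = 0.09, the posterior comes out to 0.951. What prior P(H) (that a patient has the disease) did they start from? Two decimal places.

P(H) = 0.68

In odds form, posterior odds = prior odds × likelihood ratio, so prior odds = posterior odds ÷ LR.
Posterior odds = 0.951/(1−0.951) = 19.4082. LR = 0.82/0.09 = 9.1111.
Prior odds = 19.4082/9.1111 = 2.1302, so P(H) = 2.1302/(1+2.1302) ≈ 0.68.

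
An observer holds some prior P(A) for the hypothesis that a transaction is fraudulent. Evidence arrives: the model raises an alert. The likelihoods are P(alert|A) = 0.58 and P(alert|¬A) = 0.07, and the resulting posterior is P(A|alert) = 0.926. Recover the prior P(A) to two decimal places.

Bayes' rule in odds form gives O(A|E) = O(A)·[P(E|A)/P(E|¬A)], hence O(A) = O(A|E)/LR.
Posterior odds = 0.926/(1−0.926) = 12.5135. LR = 0.58/0.07 = 8.2857.
Prior odds = 12.5135/8.2857 = 1.5103, so P(A) = 1.5103/(1+1.5103) ≈ 0.60.

P(A) = 0.60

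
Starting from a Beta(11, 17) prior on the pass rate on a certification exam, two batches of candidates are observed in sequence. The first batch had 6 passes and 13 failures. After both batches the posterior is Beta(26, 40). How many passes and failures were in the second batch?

9 passes and 10 failures

Because Beta–binomial updating is additive in the counts, the combined data contributed (α_post−α_prior, β_post−β_prior) successes and failures.
Total across both batches: 26−11=15 passes, 40−17=23 failures.
Subtract the first batch: 15−6=9 passes and 23−13=10 failures.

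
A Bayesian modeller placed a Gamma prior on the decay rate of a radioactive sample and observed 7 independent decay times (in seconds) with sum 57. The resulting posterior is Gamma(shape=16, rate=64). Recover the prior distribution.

For an exponential likelihood with a Gamma(α, β) prior on the rate, n observations with total T give posterior Gamma(α+n, β+T).
So α = 16 − 7 = 9 and β = 64 − 57 = 7.

Gamma(shape=9, rate=7)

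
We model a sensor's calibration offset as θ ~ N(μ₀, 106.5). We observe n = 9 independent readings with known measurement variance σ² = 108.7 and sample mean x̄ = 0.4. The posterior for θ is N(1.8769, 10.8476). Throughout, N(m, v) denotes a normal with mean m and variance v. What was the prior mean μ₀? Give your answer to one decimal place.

μ₀ = 14.9

The posterior mean is a precision-weighted average: μ_n = (τ₀μ₀ + τ_data·x̄)/(τ₀+τ_data), with τ₀=1/σ₀² and τ_data=n/σ².
Here τ₀ = 1/106.5 = 0.009390 and τ_data = 9/108.7 = 0.082797, so τ_n = 0.092187.
Rearranging for μ₀: μ₀ = (μ_n·τ_n − τ_data·x̄)/τ₀ = (1.8769·0.092187 − 0.082797·0.4) / 0.009390 = 0.139907/0.009390 ≈ 14.9.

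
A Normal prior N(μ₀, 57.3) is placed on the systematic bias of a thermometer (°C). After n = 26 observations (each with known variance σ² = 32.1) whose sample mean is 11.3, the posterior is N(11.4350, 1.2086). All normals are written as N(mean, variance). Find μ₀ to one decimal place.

μ₀ = 17.7

With known observation variance, the Normal–Normal posterior has precision τ_n = τ₀ + n/σ² and mean μ_n = (τ₀μ₀ + (n/σ²)x̄)/τ_n.
Here τ₀ = 1/57.3 = 0.017452 and τ_data = 26/32.1 = 0.809969, so τ_n = 0.827421.
Rearranging for μ₀: μ₀ = (μ_n·τ_n − τ_data·x̄)/τ₀ = (11.4350·0.827421 − 0.809969·11.3) / 0.017452 = 0.308909/0.017452 ≈ 17.7.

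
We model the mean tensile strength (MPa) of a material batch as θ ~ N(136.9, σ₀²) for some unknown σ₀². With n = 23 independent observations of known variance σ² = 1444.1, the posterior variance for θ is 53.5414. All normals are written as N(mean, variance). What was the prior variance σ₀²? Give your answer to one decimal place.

For the Normal–Normal model with known σ², precisions add: τ_n = τ₀ + n/σ².
So 1/σ₀² = 1/53.5414 − 23/1444.1 = 0.018677 − 0.015927 = 0.002750.
Hence σ₀² = 1/0.002750 ≈ 363.6.

σ₀² = 363.6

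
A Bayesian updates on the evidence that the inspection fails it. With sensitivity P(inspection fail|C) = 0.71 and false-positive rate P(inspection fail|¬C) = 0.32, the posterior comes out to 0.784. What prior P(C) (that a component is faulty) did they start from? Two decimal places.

Bayes' rule in odds form gives O(C|E) = O(C)·[P(E|C)/P(E|¬C)], hence O(C) = O(C|E)/LR.
Posterior odds = 0.784/(1−0.784) = 3.6296. LR = 0.71/0.32 = 2.2188.
Prior odds = 3.6296/2.2188 = 1.6358, so P(C) = 1.6358/(1+1.6358) ≈ 0.62.

P(C) = 0.62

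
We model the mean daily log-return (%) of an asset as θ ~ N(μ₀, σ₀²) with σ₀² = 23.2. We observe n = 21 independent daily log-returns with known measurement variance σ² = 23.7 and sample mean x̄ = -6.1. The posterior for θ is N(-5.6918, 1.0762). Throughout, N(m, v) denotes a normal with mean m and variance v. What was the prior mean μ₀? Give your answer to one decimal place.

μ₀ = 2.7

With known observation variance, the Normal–Normal posterior has precision τ_n = τ₀ + n/σ² and mean μ_n = (τ₀μ₀ + (n/σ²)x̄)/τ_n.
Here τ₀ = 1/23.2 = 0.043103 and τ_data = 21/23.7 = 0.886076, so τ_n = 0.929179.
Rearranging for μ₀: μ₀ = (μ_n·τ_n − τ_data·x̄)/τ₀ = (-5.6918·0.929179 − 0.886076·-6.1) / 0.043103 = 0.116363/0.043103 ≈ 2.7.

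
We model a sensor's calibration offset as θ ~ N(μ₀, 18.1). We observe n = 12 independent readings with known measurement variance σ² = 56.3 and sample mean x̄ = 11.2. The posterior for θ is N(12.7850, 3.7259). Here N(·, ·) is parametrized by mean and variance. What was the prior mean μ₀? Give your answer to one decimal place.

With known observation variance, the Normal–Normal posterior has precision τ_n = τ₀ + n/σ² and mean μ_n = (τ₀μ₀ + (n/σ²)x̄)/τ_n.
Here τ₀ = 1/18.1 = 0.055249 and τ_data = 12/56.3 = 0.213144, so τ_n = 0.268393.
Rearranging for μ₀: μ₀ = (μ_n·τ_n − τ_data·x̄)/τ₀ = (12.7850·0.268393 − 0.213144·11.2) / 0.055249 = 1.044192/0.055249 ≈ 18.9.

μ₀ = 18.9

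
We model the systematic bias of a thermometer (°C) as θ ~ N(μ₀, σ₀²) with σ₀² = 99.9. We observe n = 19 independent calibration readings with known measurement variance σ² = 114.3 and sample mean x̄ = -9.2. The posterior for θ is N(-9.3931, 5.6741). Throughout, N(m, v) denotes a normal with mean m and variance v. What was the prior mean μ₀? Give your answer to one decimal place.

The posterior mean is a precision-weighted average: μ_n = (τ₀μ₀ + τ_data·x̄)/(τ₀+τ_data), with τ₀=1/σ₀² and τ_data=n/σ².
Here τ₀ = 1/99.9 = 0.010010 and τ_data = 19/114.3 = 0.166229, so τ_n = 0.176239.
Rearranging for μ₀: μ₀ = (μ_n·τ_n − τ_data·x̄)/τ₀ = (-9.3931·0.176239 − 0.166229·-9.2) / 0.010010 = -0.126124/0.010010 ≈ -12.6.

μ₀ = -12.6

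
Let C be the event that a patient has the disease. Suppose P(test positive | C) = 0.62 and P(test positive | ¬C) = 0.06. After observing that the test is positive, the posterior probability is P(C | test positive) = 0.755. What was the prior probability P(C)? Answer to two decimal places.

In odds form, posterior odds = prior odds × likelihood ratio, so prior odds = posterior odds ÷ LR.
Posterior odds = 0.755/(1−0.755) = 3.0816. LR = 0.62/0.06 = 10.3333.
Prior odds = 3.0816/10.3333 = 0.2982, so P(C) = 0.2982/(1+0.2982) ≈ 0.23.

P(C) = 0.23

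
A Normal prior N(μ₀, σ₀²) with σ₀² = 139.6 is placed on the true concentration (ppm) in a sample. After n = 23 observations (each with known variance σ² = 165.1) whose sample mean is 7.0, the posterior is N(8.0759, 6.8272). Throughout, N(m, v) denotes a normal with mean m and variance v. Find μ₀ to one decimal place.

μ₀ = 29.0

The posterior mean is a precision-weighted average: μ_n = (τ₀μ₀ + τ_data·x̄)/(τ₀+τ_data), with τ₀=1/σ₀² and τ_data=n/σ².
Here τ₀ = 1/139.6 = 0.007163 and τ_data = 23/165.1 = 0.139310, so τ_n = 0.146473.
Rearranging for μ₀: μ₀ = (μ_n·τ_n − τ_data·x̄)/τ₀ = (8.0759·0.146473 − 0.139310·7.0) / 0.007163 = 0.207731/0.007163 ≈ 29.0.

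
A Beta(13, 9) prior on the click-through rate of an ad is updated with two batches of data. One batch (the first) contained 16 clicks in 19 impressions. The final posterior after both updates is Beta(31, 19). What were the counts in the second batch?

Because Beta–binomial updating is additive in the counts, the combined data contributed (α_post−α_prior, β_post−β_prior) successes and failures.
Total across both batches: 31−13=18 clicks, 19−9=10 non-clicks.
Subtract the first batch: 18−16=2 clicks and 10−3=7 non-clicks.

2 clicks and 7 non-clicks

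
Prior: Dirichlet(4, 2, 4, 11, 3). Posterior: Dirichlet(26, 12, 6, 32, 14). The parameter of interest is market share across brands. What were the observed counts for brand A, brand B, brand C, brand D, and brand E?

For a Dirichlet(α) prior with multinomial counts c, the posterior is Dirichlet(α + c) componentwise.
Counts are posterior − prior componentwise: 26−4=22, 12−2=10, 6−4=2, 32−11=21, 14−3=11.

counts (22, 10, 2, 21, 11)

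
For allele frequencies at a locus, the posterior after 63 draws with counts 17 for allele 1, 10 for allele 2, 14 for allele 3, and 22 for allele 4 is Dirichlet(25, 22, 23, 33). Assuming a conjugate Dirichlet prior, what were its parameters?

Dirichlet(8, 12, 9, 11)

For a Dirichlet(α) prior with multinomial counts c, the posterior is Dirichlet(α + c) componentwise.
Subtract each count from the matching posterior parameter: 25−17=8, 22−10=12, 23−14=9, 33−22=11.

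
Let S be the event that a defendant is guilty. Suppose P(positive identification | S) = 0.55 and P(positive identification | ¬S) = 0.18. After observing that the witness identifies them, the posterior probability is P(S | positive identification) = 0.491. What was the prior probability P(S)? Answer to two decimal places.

In odds form, posterior odds = prior odds × likelihood ratio, so prior odds = posterior odds ÷ LR.
Posterior odds = 0.491/(1−0.491) = 0.9646. LR = 0.55/0.18 = 3.0556.
Prior odds = 0.9646/3.0556 = 0.3157, so P(S) = 0.3157/(1+0.3157) ≈ 0.24.

P(S) = 0.24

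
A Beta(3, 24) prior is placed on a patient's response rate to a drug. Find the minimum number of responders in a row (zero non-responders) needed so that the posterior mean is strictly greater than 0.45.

After k responders and 0 non-responders the posterior is Beta(3+k, 24), with mean (3+k)/(3+24+k).
Set (3+k)/(27+k) > 0.45 and solve: k > (0.45·27 − 3)/(1 − 0.45) = 16.636.
The smallest integer exceeding 16.636 is 17, and checking k=17: (20)/(44) = 0.4545 > 0.45.

k = 17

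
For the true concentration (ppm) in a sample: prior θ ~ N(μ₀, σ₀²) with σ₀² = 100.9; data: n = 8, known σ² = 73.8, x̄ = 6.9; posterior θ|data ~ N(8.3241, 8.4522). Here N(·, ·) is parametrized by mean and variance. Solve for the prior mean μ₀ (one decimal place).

μ₀ = 23.9

The posterior mean is a precision-weighted average: μ_n = (τ₀μ₀ + τ_data·x̄)/(τ₀+τ_data), with τ₀=1/σ₀² and τ_data=n/σ².
Here τ₀ = 1/100.9 = 0.009911 and τ_data = 8/73.8 = 0.108401, so τ_n = 0.118312.
Rearranging for μ₀: μ₀ = (μ_n·τ_n − τ_data·x̄)/τ₀ = (8.3241·0.118312 − 0.108401·6.9) / 0.009911 = 0.236874/0.009911 ≈ 23.9.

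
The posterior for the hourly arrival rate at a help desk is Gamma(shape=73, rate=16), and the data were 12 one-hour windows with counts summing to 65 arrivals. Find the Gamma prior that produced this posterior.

Gamma–Poisson conjugacy: posterior shape = α + Σxᵢ, posterior rate = β + n.
So α = 73 − 65 = 8 and β = 16 − 12 = 4.

Gamma(shape=8, rate=4)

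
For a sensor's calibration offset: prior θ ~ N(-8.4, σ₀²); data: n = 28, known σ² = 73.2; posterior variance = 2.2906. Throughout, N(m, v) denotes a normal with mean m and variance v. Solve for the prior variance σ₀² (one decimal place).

σ₀² = 18.5

Posterior precision equals prior precision plus data precision: 1/σ_n² = 1/σ₀² + n/σ².
So 1/σ₀² = 1/2.2906 − 28/73.2 = 0.436567 − 0.382514 = 0.054053.
Hence σ₀² = 1/0.054053 ≈ 18.5.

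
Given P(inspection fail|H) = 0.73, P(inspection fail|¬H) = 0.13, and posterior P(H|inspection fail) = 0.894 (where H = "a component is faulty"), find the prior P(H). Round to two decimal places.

P(H) = 0.60

In odds form, posterior odds = prior odds × likelihood ratio, so prior odds = posterior odds ÷ LR.
Posterior odds = 0.894/(1−0.894) = 8.4340. LR = 0.73/0.13 = 5.6154.
Prior odds = 8.4340/5.6154 = 1.5019, so P(H) = 1.5019/(1+1.5019) ≈ 0.60.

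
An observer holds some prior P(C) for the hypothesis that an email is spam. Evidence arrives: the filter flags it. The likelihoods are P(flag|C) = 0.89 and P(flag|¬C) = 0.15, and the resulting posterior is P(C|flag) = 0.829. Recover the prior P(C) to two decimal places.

Bayes' rule in odds form gives O(C|E) = O(C)·[P(E|C)/P(E|¬C)], hence O(C) = O(C|E)/LR.
Posterior odds = 0.829/(1−0.829) = 4.8480. LR = 0.89/0.15 = 5.9333.
Prior odds = 4.8480/5.9333 = 0.8171, so P(C) = 0.8171/(1+0.8171) ≈ 0.45.

P(C) = 0.45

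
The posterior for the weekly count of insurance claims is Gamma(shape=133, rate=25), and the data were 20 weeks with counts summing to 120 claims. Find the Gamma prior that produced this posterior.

Gamma(shape=13, rate=5)

A Gamma(α, β) prior (rate parametrization) on a Poisson rate with n observations summing to S gives posterior Gamma(α+S, β+n).
So α = 133 − 120 = 13 and β = 25 − 20 = 5.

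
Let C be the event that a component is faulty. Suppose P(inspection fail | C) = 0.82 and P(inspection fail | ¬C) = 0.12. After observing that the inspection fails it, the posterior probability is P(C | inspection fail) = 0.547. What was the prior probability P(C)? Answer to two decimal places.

In odds form, posterior odds = prior odds × likelihood ratio, so prior odds = posterior odds ÷ LR.
Posterior odds = 0.547/(1−0.547) = 1.2075. LR = 0.82/0.12 = 6.8333.
Prior odds = 1.2075/6.8333 = 0.1767, so P(C) = 0.1767/(1+0.1767) ≈ 0.15.

P(C) = 0.15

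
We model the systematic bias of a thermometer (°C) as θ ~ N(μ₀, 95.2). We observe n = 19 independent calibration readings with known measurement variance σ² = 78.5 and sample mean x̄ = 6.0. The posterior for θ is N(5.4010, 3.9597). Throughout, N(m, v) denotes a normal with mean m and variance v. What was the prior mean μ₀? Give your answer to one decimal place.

With known observation variance, the Normal–Normal posterior has precision τ_n = τ₀ + n/σ² and mean μ_n = (τ₀μ₀ + (n/σ²)x̄)/τ_n.
Here τ₀ = 1/95.2 = 0.010504 and τ_data = 19/78.5 = 0.242038, so τ_n = 0.252542.
Rearranging for μ₀: μ₀ = (μ_n·τ_n − τ_data·x̄)/τ₀ = (5.4010·0.252542 − 0.242038·6.0) / 0.010504 = -0.088249/0.010504 ≈ -8.4.

μ₀ = -8.4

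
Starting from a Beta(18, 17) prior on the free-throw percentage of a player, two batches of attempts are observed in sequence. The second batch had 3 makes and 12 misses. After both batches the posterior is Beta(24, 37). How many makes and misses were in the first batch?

Sequential conjugate updates are equivalent to a single update on the pooled data, so total successes = posterior α − prior α and total failures = posterior β − prior β.
Total across both batches: 24−18=6 makes, 37−17=20 misses.
Subtract the second batch: 6−3=3 makes and 20−12=8 misses.

3 makes and 8 misses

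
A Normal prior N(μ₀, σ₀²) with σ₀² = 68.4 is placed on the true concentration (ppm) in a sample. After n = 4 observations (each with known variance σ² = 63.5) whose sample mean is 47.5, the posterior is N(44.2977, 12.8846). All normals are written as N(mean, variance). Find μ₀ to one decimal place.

The posterior mean is a precision-weighted average: μ_n = (τ₀μ₀ + τ_data·x̄)/(τ₀+τ_data), with τ₀=1/σ₀² and τ_data=n/σ².
Here τ₀ = 1/68.4 = 0.014620 and τ_data = 4/63.5 = 0.062992, so τ_n = 0.077612.
Rearranging for μ₀: μ₀ = (μ_n·τ_n − τ_data·x̄)/τ₀ = (44.2977·0.077612 − 0.062992·47.5) / 0.014620 = 0.445913/0.014620 ≈ 30.5.

μ₀ = 30.5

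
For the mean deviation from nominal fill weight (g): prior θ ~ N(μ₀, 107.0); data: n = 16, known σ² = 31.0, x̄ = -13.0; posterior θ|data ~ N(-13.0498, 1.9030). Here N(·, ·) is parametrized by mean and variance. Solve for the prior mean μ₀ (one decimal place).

μ₀ = -15.8

With known observation variance, the Normal–Normal posterior has precision τ_n = τ₀ + n/σ² and mean μ_n = (τ₀μ₀ + (n/σ²)x̄)/τ_n.
Here τ₀ = 1/107.0 = 0.009346 and τ_data = 16/31.0 = 0.516129, so τ_n = 0.525475.
Rearranging for μ₀: μ₀ = (μ_n·τ_n − τ_data·x̄)/τ₀ = (-13.0498·0.525475 − 0.516129·-13.0) / 0.009346 = -0.147667/0.009346 ≈ -15.8.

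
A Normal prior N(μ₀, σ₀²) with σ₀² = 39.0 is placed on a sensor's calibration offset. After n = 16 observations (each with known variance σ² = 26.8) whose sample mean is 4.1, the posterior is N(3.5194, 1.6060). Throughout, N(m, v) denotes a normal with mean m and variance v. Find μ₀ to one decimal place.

μ₀ = -10.0

The posterior mean is a precision-weighted average: μ_n = (τ₀μ₀ + τ_data·x̄)/(τ₀+τ_data), with τ₀=1/σ₀² and τ_data=n/σ².
Here τ₀ = 1/39.0 = 0.025641 and τ_data = 16/26.8 = 0.597015, so τ_n = 0.622656.
Rearranging for μ₀: μ₀ = (μ_n·τ_n − τ_data·x̄)/τ₀ = (3.5194·0.622656 − 0.597015·4.1) / 0.025641 = -0.256386/0.025641 ≈ -10.0.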